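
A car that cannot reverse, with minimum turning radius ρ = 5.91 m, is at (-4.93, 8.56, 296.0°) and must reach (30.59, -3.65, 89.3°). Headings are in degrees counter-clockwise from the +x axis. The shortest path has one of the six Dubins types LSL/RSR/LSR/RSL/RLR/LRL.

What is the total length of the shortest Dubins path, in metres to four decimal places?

Let ψ = atan2(Δy, Δx) = atan2(-12.21, 35.52) = -18.9704° be the start→goal bearing.
Normalize: d = |goal − start| / ρ = 37.560012/5.91 = 6.355332, α = (θ_start − ψ) mod 360° = 314.9704° = 5.497271 rad, β = (θ_goal − ψ) mod 360° = 108.2704° = 1.889675 rad.
Common terms: sin α = -0.707472, cos α = 0.706741, sin β = 0.949588, cos β = -0.313502, cos(α−β) = -0.893371, d² = 40.390245. Work in radians in the unit-radius frame; every candidate has L = ρ·(t + p + q).
LSL: p² = 2 + d² − 2cos(α−β) + 2d(sin α − sin β) = 23.114662; p = √p² = 4.807771; φ = atan2(cos β − cos α, d + sin α − sin β) = -0.213833 rad; t = (φ − α) mod 2π = 0.572082 rad, q = (β − φ) mod 2π = 2.103508 rad → L = 5.91·(0.572082 + 4.807771 + 2.103508) = 5.91·7.483361 = 44.226662 m
RSR: p² = 2 + d² − 2cos(α−β) + 2d(sin β − sin α) = 65.239313; p = √p² = 8.077086; φ = atan2(cos α − cos β, d − sin α + sin β) = 0.126652 rad; t = (α − φ) mod 2π = 5.370619 rad, q = (φ − β) mod 2π = 4.520162 rad → L = 5.91·(5.370619 + 8.077086 + 4.520162) = 5.91·17.967867 = 106.190091 m
LSR: p² = d² − 2 + 2cos(α−β) + 2d(sin α + sin β) = 39.680952; p = √p² = 6.299282; φ = atan2(−cos α − cos β, d + sin α + sin β) − atan2(−2, p) = 0.247896 rad; t = (φ − α) mod 2π = 1.033811 rad, q = (φ − β) mod 2π = 4.641406 rad → L = 5.91·(1.033811 + 6.299282 + 4.641406) = 5.91·11.974499 = 70.769288 m
RSL: p² = d² − 2 + 2cos(α−β) − 2d(sin α + sin β) = 33.526051; p = √p² = 5.790169; φ = atan2(cos α + cos β, d − sin α − sin β) − atan2(2, p) = -0.268345 rad; t = (α − φ) mod 2π = 5.765616 rad, q = (β − φ) mod 2π = 2.158020 rad → L = 5.91·(5.765616 + 5.790169 + 2.158020) = 5.91·13.713804 = 81.048584 m
RLR: c = (6 − d² + 2cos(α−β) + 2d(sin α − sin β))/8 = -7.154914, |c| > 1 → infeasible
LRL: c = (6 − d² + 2cos(α−β) − 2d(sin α − sin β))/8 = -1.889333, |c| > 1 → infeasible
Shortest: LSL with L = 44.226662 m ≈ 44.2267 m

44.2267 m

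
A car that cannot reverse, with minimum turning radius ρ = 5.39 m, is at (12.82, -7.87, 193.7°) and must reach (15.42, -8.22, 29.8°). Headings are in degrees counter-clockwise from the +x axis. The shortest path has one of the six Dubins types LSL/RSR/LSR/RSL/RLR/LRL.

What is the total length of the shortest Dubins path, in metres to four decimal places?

Let ψ = atan2(Δy, Δx) = atan2(-0.35, 2.60) = -7.6668° be the start→goal bearing.
Normalize: d = |goal − start| / ρ = 2.623452/5.39 = 0.486726, α = (θ_start − ψ) mod 360° = 201.3668° = 3.514514 rad, β = (θ_goal − ψ) mod 360° = 37.4668° = 0.653919 rad.
Common terms: sin α = -0.364337, cos α = -0.931267, sin β = 0.608302, cos β = 0.793706, cos(α−β) = -0.960779, d² = 0.236902. Work in radians in the unit-radius frame; every candidate has L = ρ·(t + p + q).
LSL: p² = 2 + d² − 2cos(α−β) + 2d(sin α − sin β) = 3.211643; p = √p² = 1.792106; φ = atan2(cos β − cos α, d + sin α − sin β) = 1.845374 rad; t = (φ − α) mod 2π = 4.614046 rad, q = (β − φ) mod 2π = 5.091730 rad → L = 5.39·(4.614046 + 1.792106 + 5.091730) = 5.39·11.497882 = 61.973583 m
RSR: p² = 2 + d² − 2cos(α−β) + 2d(sin β − sin α) = 5.105277; p = √p² = 2.259486; φ = atan2(cos α − cos β, d − sin α + sin β) = -0.868616 rad; t = (α − φ) mod 2π = 4.383130 rad, q = (φ − β) mod 2π = 4.760650 rad → L = 5.39·(4.383130 + 2.259486 + 4.760650) = 5.39·11.403266 = 61.463604 m
LSR: p² = d² − 2 + 2cos(α−β) + 2d(sin α + sin β) = -3.447169 < 0 → infeasible
RSL: p² = d² − 2 + 2cos(α−β) − 2d(sin α + sin β) = -3.922144 < 0 → infeasible
RLR: c = (6 − d² + 2cos(α−β) + 2d(sin α − sin β))/8 = 0.361840; p = 2π − arccos c = 5.082630 rad; φ = atan2(cos α − cos β, d − sin α + sin β) = -0.868616 rad; t = (α − φ + p/2) mod 2π = 0.641260 rad, q = (α − β − t + p) mod 2π = 1.018780 rad → L = 5.39·(0.641260 + 5.082630 + 1.018780) = 5.39·6.742670 = 36.342990 m
LRL: c = (6 − d² + 2cos(α−β) − 2d(sin α − sin β))/8 = 0.598545; p = 2π − arccos c = 5.354072 rad; φ = atan2(cos β − cos α, d + sin α − sin β) = 1.845374 rad; t = (φ − α + p/2) mod 2π = 1.007897 rad, q = (β − α − t + p) mod 2π = 1.485581 rad → L = 5.39·(1.007897 + 5.354072 + 1.485581) = 5.39·7.847549 = 42.298292 m
Shortest: RLR with L = 36.342990 m ≈ 36.3430 m

36.3430 m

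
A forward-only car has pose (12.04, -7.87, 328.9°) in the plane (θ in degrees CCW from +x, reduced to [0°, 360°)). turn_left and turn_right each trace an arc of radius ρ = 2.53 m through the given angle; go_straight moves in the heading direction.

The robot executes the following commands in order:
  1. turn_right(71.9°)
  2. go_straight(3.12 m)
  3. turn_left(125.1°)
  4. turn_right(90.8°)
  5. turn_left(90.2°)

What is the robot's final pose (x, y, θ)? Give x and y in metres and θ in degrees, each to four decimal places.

(22.5069, -19.4188, 21.5000°)

set_pose: (x, y, θ) = (12.0400, -7.8700, 328.9000°), ρ = 2.53
turn_right(71.9°): centre at ρ to the right, rotate −71.9° → (13.1983, -10.6055, 257.0000°)
go_straight(3.12): x += 3.12·cos θ, y += 3.12·sin θ → (12.4965, -13.6455, 257.0000°)
turn_left(125.1°): centre at ρ to the left, rotate +125.1° → (15.9135, -16.5588, 382.1000° ≡ 22.1000°)
turn_right(90.8°): centre at ρ to the right, rotate −90.8° → (19.2225, -17.9839, -68.7000° ≡ 291.3000°)
turn_left(90.2°): centre at ρ to the left, rotate +90.2° → (22.5069, -19.4188, 381.5000° ≡ 21.5000°)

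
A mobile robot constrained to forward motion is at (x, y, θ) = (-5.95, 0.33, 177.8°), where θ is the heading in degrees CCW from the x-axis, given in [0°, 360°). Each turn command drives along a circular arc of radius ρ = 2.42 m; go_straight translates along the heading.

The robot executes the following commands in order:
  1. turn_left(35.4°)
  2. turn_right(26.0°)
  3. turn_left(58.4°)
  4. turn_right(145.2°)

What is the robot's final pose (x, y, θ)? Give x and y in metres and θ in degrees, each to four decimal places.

(-14.8744, -1.2775, 100.4000°)

set_pose: (x, y, θ) = (-5.9500, 0.3300, 177.8000°), ρ = 2.42
turn_left(35.4°): centre at ρ to the left, rotate +35.4° → (-7.3680, -0.0632, 213.2000°)
turn_right(26.0°): centre at ρ to the right, rotate −26.0° → (-8.3898, -0.4392, 187.2000°)
turn_left(58.4°): centre at ρ to the left, rotate +58.4° → (-10.2903, -1.8404, 245.6000°)
turn_right(145.2°): centre at ρ to the right, rotate −145.2° → (-14.8744, -1.2775, 100.4000°)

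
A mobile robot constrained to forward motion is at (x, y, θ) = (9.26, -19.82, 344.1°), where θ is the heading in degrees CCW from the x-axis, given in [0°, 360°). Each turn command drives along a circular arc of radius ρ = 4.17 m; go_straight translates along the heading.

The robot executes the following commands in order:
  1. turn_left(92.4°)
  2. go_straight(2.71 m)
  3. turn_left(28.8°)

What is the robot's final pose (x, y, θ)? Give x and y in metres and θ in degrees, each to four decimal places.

set_pose: (x, y, θ) = (9.2600, -19.8200, 344.1000°), ρ = 4.17
turn_left(92.4°): centre at ρ to the left, rotate +92.4° → (14.4572, -16.7830, 436.5000° ≡ 76.5000°)
go_straight(2.71): x += 2.71·cos θ, y += 2.71·sin θ → (15.0898, -14.1479, 76.5000°)
turn_left(28.8°): centre at ρ to the left, rotate +28.8° → (15.0573, -12.0741, 105.3000°)

(15.0573, -12.0741, 105.3000°)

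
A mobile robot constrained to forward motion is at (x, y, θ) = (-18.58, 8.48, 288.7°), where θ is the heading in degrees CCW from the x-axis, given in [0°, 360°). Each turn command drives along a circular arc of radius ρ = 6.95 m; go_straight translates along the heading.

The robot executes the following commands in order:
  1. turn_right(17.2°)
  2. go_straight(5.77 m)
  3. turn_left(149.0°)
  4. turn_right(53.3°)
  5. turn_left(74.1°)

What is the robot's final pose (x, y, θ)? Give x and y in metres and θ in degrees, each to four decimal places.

set_pose: (x, y, θ) = (-18.5800, 8.4800, 288.7000°), ρ = 6.95
turn_right(17.2°): centre at ρ to the right, rotate −17.2° → (-18.2155, 6.4337, 271.5000°)
go_straight(5.77): x += 5.77·cos θ, y += 5.77·sin θ → (-18.0645, 0.6656, 271.5000°)
turn_left(149.0°): centre at ρ to the left, rotate +149.0° → (-5.0679, -2.5748, 420.5000° ≡ 60.5000°)
turn_right(53.3°): centre at ρ to the right, rotate −53.3° → (0.1100, 0.8981, 7.2000°)
turn_left(74.1°): centre at ρ to the left, rotate +74.1° → (6.1090, 6.7420, 81.3000°)

(6.1090, 6.7420, 81.3000°)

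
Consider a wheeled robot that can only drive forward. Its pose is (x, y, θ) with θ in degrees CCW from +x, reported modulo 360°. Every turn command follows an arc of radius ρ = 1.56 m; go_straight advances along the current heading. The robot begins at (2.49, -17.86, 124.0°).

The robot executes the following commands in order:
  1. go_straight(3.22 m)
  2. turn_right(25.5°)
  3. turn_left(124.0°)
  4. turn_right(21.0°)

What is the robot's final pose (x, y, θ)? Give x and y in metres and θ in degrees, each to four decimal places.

(-2.6391, -13.9305, 201.5000°)

set_pose: (x, y, θ) = (2.4900, -17.8600, 124.0000°), ρ = 1.56
go_straight(3.22): x += 3.22·cos θ, y += 3.22·sin θ → (0.6894, -15.1905, 124.0000°)
turn_right(25.5°): centre at ρ to the right, rotate −25.5° → (0.4398, -14.5487, 98.5000°)
turn_left(124.0°): centre at ρ to the left, rotate +124.0° → (-2.1570, -13.6292, 222.5000°)
turn_right(21.0°): centre at ρ to the right, rotate −21.0° → (-2.6391, -13.9305, 201.5000°)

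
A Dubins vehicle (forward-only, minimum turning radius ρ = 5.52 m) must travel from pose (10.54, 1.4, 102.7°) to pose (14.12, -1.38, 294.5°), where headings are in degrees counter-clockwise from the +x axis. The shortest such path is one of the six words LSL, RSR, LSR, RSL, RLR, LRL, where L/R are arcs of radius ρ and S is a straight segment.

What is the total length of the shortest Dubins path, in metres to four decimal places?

Let ψ = atan2(Δy, Δx) = atan2(-2.78, 3.58) = -37.8306° be the start→goal bearing.
Normalize: d = |goal − start| / ρ = 4.532637/5.52 = 0.821130, α = (θ_start − ψ) mod 360° = 140.5306° = 2.452722 rad, β = (θ_goal − ψ) mod 360° = 332.3306° = 5.800264 rad.
Common terms: sin α = 0.635666, cos α = -0.771965, sin β = -0.464369, cos β = 0.885642, cos(α−β) = -0.978867, d² = 0.674254. Work in radians in the unit-radius frame; every candidate has L = ρ·(t + p + q).
LSL: p² = 2 + d² − 2cos(α−β) + 2d(sin α − sin β) = 6.438531; p = √p² = 2.537426; φ = atan2(cos β − cos α, d + sin α − sin β) = 0.711886 rad; t = (φ − α) mod 2π = 4.542349 rad, q = (β − φ) mod 2π = 5.088378 rad → L = 5.52·(4.542349 + 2.537426 + 5.088378) = 5.52·12.168153 = 67.168204 m
RSR: p² = 2 + d² − 2cos(α−β) + 2d(sin β − sin α) = 2.825447; p = √p² = 1.680907; φ = atan2(cos α − cos β, d − sin α + sin β) = -1.737492 rad; t = (α − φ) mod 2π = 4.190214 rad, q = (φ − β) mod 2π = 5.028615 rad → L = 5.52·(4.190214 + 1.680907 + 5.028615) = 5.52·10.899736 = 60.166542 m
LSR: p² = d² − 2 + 2cos(α−β) + 2d(sin α + sin β) = -3.002166 < 0 → infeasible
RSL: p² = d² − 2 + 2cos(α−β) − 2d(sin α + sin β) = -3.564795 < 0 → infeasible
RLR: c = (6 − d² + 2cos(α−β) + 2d(sin α − sin β))/8 = 0.646819; p = 2π − arccos c = 5.415795 rad; φ = atan2(cos α − cos β, d − sin α + sin β) = -1.737492 rad; t = (α − φ + p/2) mod 2π = 0.614927 rad, q = (α − β − t + p) mod 2π = 1.453327 rad → L = 5.52·(0.614927 + 5.415795 + 1.453327) = 5.52·7.484049 = 41.311949 m
LRL: c = (6 − d² + 2cos(α−β) − 2d(sin α − sin β))/8 = 0.195184; p = 2π − arccos c = 4.908834 rad; φ = atan2(cos β − cos α, d + sin α − sin β) = 0.711886 rad; t = (φ − α + p/2) mod 2π = 0.713581 rad, q = (β − α − t + p) mod 2π = 1.259609 rad → L = 5.52·(0.713581 + 4.908834 + 1.259609) = 5.52·6.882024 = 37.988770 m
Shortest: LRL with L = 37.988770 m ≈ 37.9888 m

37.9888 m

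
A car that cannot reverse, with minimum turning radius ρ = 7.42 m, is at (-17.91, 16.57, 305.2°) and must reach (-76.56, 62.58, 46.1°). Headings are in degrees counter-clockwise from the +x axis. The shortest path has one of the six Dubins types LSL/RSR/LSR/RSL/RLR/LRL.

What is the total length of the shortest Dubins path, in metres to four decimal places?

Let ψ = atan2(Δy, Δx) = atan2(46.01, -58.65) = 141.8864° be the start→goal bearing.
Normalize: d = |goal − start| / ρ = 74.543562/7.42 = 10.046302, α = (θ_start − ψ) mod 360° = 163.3136° = 2.850360 rad, β = (θ_goal − ψ) mod 360° = 264.2136° = 4.611398 rad.
Common terms: sin α = 0.287133, cos α = -0.957891, sin β = -0.994905, cos β = -0.100820, cos(α−β) = -0.189095, d² = 100.928186. Work in radians in the unit-radius frame; every candidate has L = ρ·(t + p + q).
LSL: p² = 2 + d² − 2cos(α−β) + 2d(sin α − sin β) = 129.065848; p = √p² = 11.360715; φ = atan2(cos β − cos α, d + sin α − sin β) = 0.075513 rad; t = (φ − α) mod 2π = 3.508338 rad, q = (β − φ) mod 2π = 4.535884 rad → L = 7.42·(3.508338 + 11.360715 + 4.535884) = 7.42·19.404938 = 143.984637 m
RSR: p² = 2 + d² − 2cos(α−β) + 2d(sin β − sin α) = 77.546906; p = √p² = 8.806072; φ = atan2(cos α − cos β, d − sin α + sin β) = -0.097482 rad; t = (α − φ) mod 2π = 2.947842 rad, q = (φ − β) mod 2π = 1.574306 rad → L = 7.42·(2.947842 + 8.806072 + 1.574306) = 7.42·13.328220 = 98.895394 m
LSR: p² = d² − 2 + 2cos(α−β) + 2d(sin α + sin β) = 84.329013; p = √p² = 9.183083; φ = atan2(−cos α − cos β, d + sin α + sin β) − atan2(−2, p) = 0.327331 rad; t = (φ − α) mod 2π = 3.760156 rad, q = (φ − β) mod 2π = 1.999119 rad → L = 7.42·(3.760156 + 9.183083 + 1.999119) = 7.42·14.942358 = 110.872295 m
RSL: p² = d² − 2 + 2cos(α−β) − 2d(sin α + sin β) = 112.770978; p = √p² = 10.619368; φ = atan2(cos α + cos β, d − sin α − sin β) − atan2(2, p) = -0.284286 rad; t = (α − φ) mod 2π = 3.134646 rad, q = (β − φ) mod 2π = 4.895683 rad → L = 7.42·(3.134646 + 10.619368 + 4.895683) = 7.42·18.649698 = 138.380757 m
RLR: c = (6 − d² + 2cos(α−β) + 2d(sin α − sin β))/8 = -8.693363, |c| > 1 → infeasible
LRL: c = (6 − d² + 2cos(α−β) − 2d(sin α − sin β))/8 = -15.133231, |c| > 1 → infeasible
Shortest: RSR with L = 98.895394 m ≈ 98.8954 m

98.8954 m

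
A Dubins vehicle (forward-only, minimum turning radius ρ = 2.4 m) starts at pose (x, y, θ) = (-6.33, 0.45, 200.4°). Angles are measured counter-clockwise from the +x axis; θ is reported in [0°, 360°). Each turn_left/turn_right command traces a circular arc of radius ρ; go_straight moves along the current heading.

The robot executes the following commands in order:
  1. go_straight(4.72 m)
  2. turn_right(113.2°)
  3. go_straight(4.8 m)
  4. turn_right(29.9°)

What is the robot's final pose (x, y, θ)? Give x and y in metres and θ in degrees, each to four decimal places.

(-13.3757, 7.1451, 57.3000°)

set_pose: (x, y, θ) = (-6.3300, 0.4500, 200.4000°), ρ = 2.4
go_straight(4.72): x += 4.72·cos θ, y += 4.72·sin θ → (-10.7540, -1.1953, 200.4000°)
turn_right(113.2°): centre at ρ to the right, rotate −113.2° → (-13.9877, 1.1715, 87.2000°)
go_straight(4.8): x += 4.8·cos θ, y += 4.8·sin θ → (-13.7532, 5.9657, 87.2000°)
turn_right(29.9°): centre at ρ to the right, rotate −29.9° → (-13.3757, 7.1451, 57.3000°)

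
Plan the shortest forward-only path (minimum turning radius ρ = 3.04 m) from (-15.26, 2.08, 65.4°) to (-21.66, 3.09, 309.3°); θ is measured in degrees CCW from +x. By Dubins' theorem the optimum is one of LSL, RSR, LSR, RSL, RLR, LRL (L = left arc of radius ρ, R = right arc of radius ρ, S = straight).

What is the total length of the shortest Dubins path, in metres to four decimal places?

15.0471 m

Let ψ = atan2(Δy, Δx) = atan2(1.01, -6.40) = 171.0320° be the start→goal bearing.
Normalize: d = |goal − start| / ρ = 6.479205/3.04 = 2.131317, α = (θ_start − ψ) mod 360° = 254.3680° = 4.439560 rad, β = (θ_goal − ψ) mod 360° = 138.2680° = 2.413232 rad.
Common terms: sin α = -0.963012, cos α = -0.269457, sin β = 0.665647, cos β = -0.746267, cos(α−β) = -0.439939, d² = 4.542514. Work in radians in the unit-radius frame; every candidate has L = ρ·(t + p + q).
LSL: p² = 2 + d² − 2cos(α−β) + 2d(sin α − sin β) = 0.480013; p = √p² = 0.692830; φ = atan2(cos β − cos α, d + sin α − sin β) = -0.759014 rad; t = (φ − α) mod 2π = 1.084612 rad, q = (β − φ) mod 2π = 3.172246 rad → L = 3.04·(1.084612 + 0.692830 + 3.172246) = 3.04·4.949688 = 15.047050 m
RSR: p² = 2 + d² − 2cos(α−β) + 2d(sin β − sin α) = 14.364772; p = √p² = 3.790089; φ = atan2(cos α − cos β, d − sin α + sin β) = 0.126139 rad; t = (α − φ) mod 2π = 4.313421 rad, q = (φ − β) mod 2π = 3.996092 rad → L = 3.04·(4.313421 + 3.790089 + 3.996092) = 3.04·12.099601 = 36.782788 m
LSR: p² = d² − 2 + 2cos(α−β) + 2d(sin α + sin β) = 0.395075; p = √p² = 0.628550; φ = atan2(−cos α − cos β, d + sin α + sin β) − atan2(−2, p) = 1.772085 rad; t = (φ − α) mod 2π = 3.615711 rad, q = (φ − β) mod 2π = 5.642038 rad → L = 3.04·(3.615711 + 0.628550 + 5.642038) = 3.04·9.886299 = 30.054349 m
RSL: p² = d² − 2 + 2cos(α−β) − 2d(sin α + sin β) = 2.930196; p = √p² = 1.711782; φ = atan2(cos α + cos β, d − sin α − sin β) − atan2(2, p) = -1.259006 rad; t = (α − φ) mod 2π = 5.698566 rad, q = (β − φ) mod 2π = 3.672239 rad → L = 3.04·(5.698566 + 1.711782 + 3.672239) = 3.04·11.082586 = 33.691062 m
RLR: c = (6 − d² + 2cos(α−β) + 2d(sin α − sin β))/8 = -0.795597; p = 2π − arccos c = 3.792397 rad; φ = atan2(cos α − cos β, d − sin α + sin β) = 0.126139 rad; t = (α − φ + p/2) mod 2π = 6.209620 rad, q = (α − β − t + p) mod 2π = 5.892290 rad → L = 3.04·(6.209620 + 3.792397 + 5.892290) = 3.04·15.894307 = 48.318694 m
LRL: c = (6 − d² + 2cos(α−β) − 2d(sin α − sin β))/8 = 0.939998; p = 2π − arccos c = 5.935015 rad; φ = atan2(cos β − cos α, d + sin α − sin β) = -0.759014 rad; t = (φ − α + p/2) mod 2π = 4.052119 rad, q = (β − α − t + p) mod 2π = 6.139753 rad → L = 3.04·(4.052119 + 5.935015 + 6.139753) = 3.04·16.126887 = 49.025737 m
Shortest: LSL with L = 15.047050 m ≈ 15.0471 m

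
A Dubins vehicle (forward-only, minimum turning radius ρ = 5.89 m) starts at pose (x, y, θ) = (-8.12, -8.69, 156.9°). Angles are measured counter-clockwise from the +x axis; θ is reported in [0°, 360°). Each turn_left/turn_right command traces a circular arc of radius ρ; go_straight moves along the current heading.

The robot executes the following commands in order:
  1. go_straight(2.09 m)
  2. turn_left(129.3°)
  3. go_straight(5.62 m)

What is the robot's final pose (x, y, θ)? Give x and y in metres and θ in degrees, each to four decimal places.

(-16.4415, -20.3279, 286.2000°)

set_pose: (x, y, θ) = (-8.1200, -8.6900, 156.9000°), ρ = 5.89
go_straight(2.09): x += 2.09·cos θ, y += 2.09·sin θ → (-10.0424, -7.8700, 156.9000°)
turn_left(129.3°): centre at ρ to the left, rotate +129.3° → (-18.0094, -14.9310, 286.2000°)
go_straight(5.62): x += 5.62·cos θ, y += 5.62·sin θ → (-16.4415, -20.3279, 286.2000°)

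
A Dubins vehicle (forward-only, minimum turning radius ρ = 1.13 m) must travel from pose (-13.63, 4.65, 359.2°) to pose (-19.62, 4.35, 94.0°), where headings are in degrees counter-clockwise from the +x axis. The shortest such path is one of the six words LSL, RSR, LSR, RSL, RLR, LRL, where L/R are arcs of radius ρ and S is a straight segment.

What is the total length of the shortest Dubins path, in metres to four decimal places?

Let ψ = atan2(Δy, Δx) = atan2(-0.30, -5.99) = -177.1328° be the start→goal bearing.
Normalize: d = |goal − start| / ρ = 5.997508/1.13 = 5.307529, α = (θ_start − ψ) mod 360° = 176.3328° = 3.077588 rad, β = (θ_goal − ψ) mod 360° = 271.1328° = 4.732160 rad.
Common terms: sin α = 0.063961, cos α = -0.997952, sin β = -0.999805, cos β = 0.019770, cos(α−β) = -0.083678, d² = 28.169865. Work in radians in the unit-radius frame; every candidate has L = ρ·(t + p + q).
LSL: p² = 2 + d² − 2cos(α−β) + 2d(sin α − sin β) = 41.629149; p = √p² = 6.452065; φ = atan2(cos β − cos α, d + sin α − sin β) = 0.158397 rad; t = (φ − α) mod 2π = 3.363994 rad, q = (β − φ) mod 2π = 4.573763 rad → L = 1.13·(3.363994 + 6.452065 + 4.573763) = 1.13·14.389823 = 16.260500 m
RSR: p² = 2 + d² − 2cos(α−β) + 2d(sin β − sin α) = 19.045291; p = √p² = 4.364091; φ = atan2(cos α − cos β, d − sin α + sin β) = -0.235371 rad; t = (α − φ) mod 2π = 3.312959 rad, q = (φ − β) mod 2π = 1.315654 rad → L = 1.13·(3.312959 + 4.364091 + 1.315654) = 1.13·8.992704 = 10.161756 m
LSR: p² = d² − 2 + 2cos(α−β) + 2d(sin α + sin β) = 16.068471; p = √p² = 4.008550; φ = atan2(−cos α − cos β, d + sin α + sin β) − atan2(−2, p) = 0.682922 rad; t = (φ − α) mod 2π = 3.888519 rad, q = (φ − β) mod 2π = 2.233947 rad → L = 1.13·(3.888519 + 4.008550 + 2.233947) = 1.13·10.131016 = 11.448048 m
RSL: p² = d² − 2 + 2cos(α−β) − 2d(sin α + sin β) = 35.936547; p = √p² = 5.994710; φ = atan2(cos α + cos β, d − sin α − sin β) − atan2(2, p) = -0.477427 rad; t = (α − φ) mod 2π = 3.555015 rad, q = (β − φ) mod 2π = 5.209588 rad → L = 1.13·(3.555015 + 5.994710 + 5.209588) = 1.13·14.759313 = 16.678024 m
RLR: c = (6 − d² + 2cos(α−β) + 2d(sin α − sin β))/8 = -1.380661, |c| > 1 → infeasible
LRL: c = (6 − d² + 2cos(α−β) − 2d(sin α − sin β))/8 = -4.203644, |c| > 1 → infeasible
Shortest: RSR with L = 10.161756 m ≈ 10.1618 m

10.1618 m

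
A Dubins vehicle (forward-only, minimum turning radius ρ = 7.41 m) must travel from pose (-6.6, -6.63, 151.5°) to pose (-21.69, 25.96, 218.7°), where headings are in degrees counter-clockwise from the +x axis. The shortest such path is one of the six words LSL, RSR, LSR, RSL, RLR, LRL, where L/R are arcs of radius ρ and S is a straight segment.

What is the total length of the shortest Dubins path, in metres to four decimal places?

44.9104 m

Let ψ = atan2(Δy, Δx) = atan2(32.59, -15.09) = 114.8453° be the start→goal bearing.
Normalize: d = |goal − start| / ρ = 35.914011/7.41 = 4.846695, α = (θ_start − ψ) mod 360° = 36.6547° = 0.639745 rad, β = (θ_goal − ψ) mod 360° = 103.8547° = 1.812606 rad.
Common terms: sin α = 0.596991, cos α = 0.802248, sin β = 0.970906, cos β = -0.239460, cos(α−β) = 0.387516, d² = 23.490454. Work in radians in the unit-radius frame; every candidate has L = ρ·(t + p + q).
LSL: p² = 2 + d² − 2cos(α−β) + 2d(sin α − sin β) = 21.090912; p = √p² = 4.592484; φ = atan2(cos β − cos α, d + sin α − sin β) = -0.228820 rad; t = (φ − α) mod 2π = 5.414620 rad, q = (β − φ) mod 2π = 2.041426 rad → L = 7.41·(5.414620 + 4.592484 + 2.041426) = 7.41·12.048531 = 89.279613 m
RSR: p² = 2 + d² − 2cos(α−β) + 2d(sin β − sin α) = 28.339934; p = √p² = 5.323526; φ = atan2(cos α − cos β, d − sin α + sin β) = 0.196951 rad; t = (α − φ) mod 2π = 0.442794 rad, q = (φ − β) mod 2π = 4.667530 rad → L = 7.41·(0.442794 + 5.323526 + 4.667530) = 7.41·10.433851 = 77.314832 m
LSR: p² = d² − 2 + 2cos(α−β) + 2d(sin α + sin β) = 37.463721; p = √p² = 6.120761; φ = atan2(−cos α − cos β, d + sin α + sin β) − atan2(−2, p) = 0.228308 rad; t = (φ − α) mod 2π = 5.871749 rad, q = (φ − β) mod 2π = 4.698888 rad → L = 7.41·(5.871749 + 6.120761 + 4.698888) = 7.41·16.691399 = 123.683263 m
RSL: p² = d² − 2 + 2cos(α−β) − 2d(sin α + sin β) = 7.067250; p = √p² = 2.658430; φ = atan2(cos α + cos β, d − sin α − sin β) − atan2(2, p) = -0.474998 rad; t = (α − φ) mod 2π = 1.114743 rad, q = (β − φ) mod 2π = 2.287604 rad → L = 7.41·(1.114743 + 2.658430 + 2.287604) = 7.41·6.060777 = 44.910358 m
RLR: c = (6 − d² + 2cos(α−β) + 2d(sin α − sin β))/8 = -2.542492, |c| > 1 → infeasible
LRL: c = (6 − d² + 2cos(α−β) − 2d(sin α − sin β))/8 = -1.636364, |c| > 1 → infeasible
Shortest: RSL with L = 44.910358 m ≈ 44.9104 m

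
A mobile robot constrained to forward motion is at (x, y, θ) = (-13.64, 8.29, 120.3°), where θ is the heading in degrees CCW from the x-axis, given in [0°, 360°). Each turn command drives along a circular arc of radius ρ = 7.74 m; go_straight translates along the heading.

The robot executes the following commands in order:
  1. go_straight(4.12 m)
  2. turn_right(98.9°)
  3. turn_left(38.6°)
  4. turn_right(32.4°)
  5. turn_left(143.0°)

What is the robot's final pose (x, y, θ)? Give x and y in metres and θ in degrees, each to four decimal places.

set_pose: (x, y, θ) = (-13.6400, 8.2900, 120.3000°), ρ = 7.74
go_straight(4.12): x += 4.12·cos θ, y += 4.12·sin θ → (-15.7187, 11.8472, 120.3000°)
turn_right(98.9°): centre at ρ to the right, rotate −98.9° → (-11.8601, 22.9586, 21.4000°)
turn_left(38.6°): centre at ρ to the left, rotate +38.6° → (-7.9812, 26.2950, 60.0000°)
turn_right(32.4°): centre at ρ to the right, rotate −32.4° → (-4.8641, 29.2842, 27.6000°)
turn_left(143.0°): centre at ρ to the left, rotate +143.0° → (-7.1859, 43.7795, 170.6000°)

(-7.1859, 43.7795, 170.6000°)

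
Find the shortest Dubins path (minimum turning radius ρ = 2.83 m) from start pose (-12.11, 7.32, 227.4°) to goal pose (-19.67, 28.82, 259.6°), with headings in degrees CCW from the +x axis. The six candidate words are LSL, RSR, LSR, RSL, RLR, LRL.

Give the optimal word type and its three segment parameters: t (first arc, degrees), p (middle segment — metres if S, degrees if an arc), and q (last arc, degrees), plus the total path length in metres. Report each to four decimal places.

Let ψ = atan2(Δy, Δx) = atan2(21.50, -7.56) = 109.3731° be the start→goal bearing.
Normalize: d = |goal − start| / ρ = 22.790428/2.83 = 8.053155, α = (θ_start − ψ) mod 360° = 118.0269° = 2.059958 rad, β = (θ_goal − ψ) mod 360° = 150.2269° = 2.621954 rad.
Common terms: sin α = 0.882727, cos α = -0.469886, sin β = 0.496566, cos β = -0.867999, cos(α−β) = 0.846193, d² = 64.853301. Work in radians in the unit-radius frame; every candidate has L = ρ·(t + p + q).
LSL: p² = 2 + d² − 2cos(α−β) + 2d(sin α − sin β) = 71.380537; p = √p² = 8.448700; φ = atan2(cos β − cos α, d + sin α − sin β) = -0.047139 rad; t = (φ − α) mod 2π = 4.176089 rad, q = (β − φ) mod 2π = 2.669093 rad → L = 2.83·(4.176089 + 8.448700 + 2.669093) = 2.83·15.293882 = 43.281685 m
RSR: p² = 2 + d² − 2cos(α−β) + 2d(sin β − sin α) = 58.941292; p = √p² = 7.677323; φ = atan2(cos α − cos β, d − sin α + sin β) = 0.051879 rad; t = (α − φ) mod 2π = 2.008079 rad, q = (φ − β) mod 2π = 3.713110 rad → L = 2.83·(2.008079 + 7.677323 + 3.713110) = 2.83·13.398513 = 37.917790 m
LSR: p² = d² − 2 + 2cos(α−β) + 2d(sin α + sin β) = 86.761015; p = √p² = 9.314559; φ = atan2(−cos α − cos β, d + sin α + sin β) − atan2(−2, p) = 0.352405 rad; t = (φ − α) mod 2π = 4.575632 rad, q = (φ − β) mod 2π = 4.013636 rad → L = 2.83·(4.575632 + 9.314559 + 4.013636) = 2.83·17.903828 = 50.667832 m
RSL: p² = d² − 2 + 2cos(α−β) − 2d(sin α + sin β) = 42.330359; p = √p² = 6.506179; φ = atan2(cos α + cos β, d − sin α − sin β) − atan2(2, p) = -0.496076 rad; t = (α − φ) mod 2π = 2.556034 rad, q = (β − φ) mod 2π = 3.118030 rad → L = 2.83·(2.556034 + 6.506179 + 3.118030) = 2.83·12.180243 = 34.470086 m
RLR: c = (6 − d² + 2cos(α−β) + 2d(sin α − sin β))/8 = -6.367662, |c| > 1 → infeasible
LRL: c = (6 − d² + 2cos(α−β) − 2d(sin α − sin β))/8 = -7.922567, |c| > 1 → infeasible
Shortest: RSL with L = 34.470086 m ≈ 34.4701 m
Convert RSL to answer units (arcs ×180/π): t = 2.556034·180/π = 146.4500°, p = ρ·p = 2.83·6.506179 = 18.4125 m, q = 3.118030·180/π = 178.6500°, L = 34.4701 m.

RSL: t = 146.4500°, p = 18.4125 m, q = 178.6500°, L = 34.4701 m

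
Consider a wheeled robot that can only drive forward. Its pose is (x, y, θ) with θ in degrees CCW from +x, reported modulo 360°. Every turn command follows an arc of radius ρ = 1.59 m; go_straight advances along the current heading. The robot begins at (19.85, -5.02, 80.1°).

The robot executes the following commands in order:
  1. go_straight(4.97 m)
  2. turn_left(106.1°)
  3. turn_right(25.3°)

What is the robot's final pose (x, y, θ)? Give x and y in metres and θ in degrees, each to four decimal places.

set_pose: (x, y, θ) = (19.8500, -5.0200, 80.1000°), ρ = 1.59
go_straight(4.97): x += 4.97·cos θ, y += 4.97·sin θ → (20.7045, -0.1240, 80.1000°)
turn_left(106.1°): centre at ρ to the left, rotate +106.1° → (18.9664, 1.7301, 186.2000°)
turn_right(25.3°): centre at ρ to the right, rotate −25.3° → (18.2744, 1.8083, 160.9000°)

(18.2744, 1.8083, 160.9000°)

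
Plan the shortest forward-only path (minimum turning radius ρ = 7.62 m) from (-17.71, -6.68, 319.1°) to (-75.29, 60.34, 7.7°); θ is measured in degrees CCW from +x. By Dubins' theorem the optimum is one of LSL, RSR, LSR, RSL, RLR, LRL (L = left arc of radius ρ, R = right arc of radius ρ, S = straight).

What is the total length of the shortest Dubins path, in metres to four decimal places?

124.4720 m

Let ψ = atan2(Δy, Δx) = atan2(67.02, -57.58) = 130.6674° be the start→goal bearing.
Normalize: d = |goal − start| / ρ = 88.358004/7.62 = 11.595539, α = (θ_start − ψ) mod 360° = 188.4326° = 3.288769 rad, β = (θ_goal − ψ) mod 360° = 237.0326° = 4.136999 rad.
Common terms: sin α = -0.146646, cos α = -0.989189, sin β = -0.838980, cos β = -0.544162, cos(α−β) = 0.661312, d² = 134.456514. Work in radians in the unit-radius frame; every candidate has L = ρ·(t + p + q).
LSL: p² = 2 + d² − 2cos(α−β) + 2d(sin α − sin β) = 151.189873; p = √p² = 12.295929; φ = atan2(cos β − cos α, d + sin α − sin β) = 0.036201 rad; t = (φ − α) mod 2π = 3.030617 rad, q = (β − φ) mod 2π = 4.100798 rad → L = 7.62·(3.030617 + 12.295929 + 4.100798) = 7.62·19.427344 = 148.036365 m
RSR: p² = 2 + d² − 2cos(α−β) + 2d(sin β − sin α) = 119.077907; p = √p² = 10.912282; φ = atan2(cos α − cos β, d − sin α + sin β) = -0.040794 rad; t = (α − φ) mod 2π = 3.329563 rad, q = (φ − β) mod 2π = 2.105393 rad → L = 7.62·(3.329563 + 10.912282 + 2.105393) = 7.62·16.347238 = 124.565951 m
LSR: p² = d² − 2 + 2cos(α−β) + 2d(sin α + sin β) = 110.921410; p = √p² = 10.531923; φ = atan2(−cos α − cos β, d + sin α + sin β) − atan2(−2, p) = 0.331191 rad; t = (φ − α) mod 2π = 3.325607 rad, q = (φ − β) mod 2π = 2.477377 rad → L = 7.62·(3.325607 + 10.531923 + 2.477377) = 7.62·16.334908 = 124.471999 m
RSL: p² = d² − 2 + 2cos(α−β) − 2d(sin α + sin β) = 156.636865; p = √p² = 12.515465; φ = atan2(cos α + cos β, d − sin α − sin β) − atan2(2, p) = -0.279741 rad; t = (α − φ) mod 2π = 3.568510 rad, q = (β − φ) mod 2π = 4.416740 rad → L = 7.62·(3.568510 + 12.515465 + 4.416740) = 7.62·20.500715 = 156.215452 m
RLR: c = (6 − d² + 2cos(α−β) + 2d(sin α − sin β))/8 = -13.884738, |c| > 1 → infeasible
LRL: c = (6 − d² + 2cos(α−β) − 2d(sin α − sin β))/8 = -17.898734, |c| > 1 → infeasible
Shortest: LSR with L = 124.471999 m ≈ 124.4720 m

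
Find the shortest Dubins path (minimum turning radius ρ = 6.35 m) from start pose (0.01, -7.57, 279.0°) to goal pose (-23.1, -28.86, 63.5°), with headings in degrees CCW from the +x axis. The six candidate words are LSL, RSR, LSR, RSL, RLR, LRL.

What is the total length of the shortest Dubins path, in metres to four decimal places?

49.5631 m

Let ψ = atan2(Δy, Δx) = atan2(-21.29, -23.11) = -137.3473° be the start→goal bearing.
Normalize: d = |goal − start| / ρ = 31.421906/6.35 = 4.948332, α = (θ_start − ψ) mod 360° = 56.3473° = 0.983446 rad, β = (θ_goal − ψ) mod 360° = 200.8473° = 3.505447 rad.
Common terms: sin α = 0.832412, cos α = 0.554157, sin β = -0.355879, cos β = -0.934532, cos(α−β) = -0.814116, d² = 24.485987. Work in radians in the unit-radius frame; every candidate has L = ρ·(t + p + q).
LSL: p² = 2 + d² − 2cos(α−β) + 2d(sin α − sin β) = 39.874328; p = √p² = 6.314612; φ = atan2(cos β − cos α, d + sin α − sin β) = -0.237993 rad; t = (φ − α) mod 2π = 5.061746 rad, q = (β − φ) mod 2π = 3.743440 rad → L = 6.35·(5.061746 + 6.314612 + 3.743440) = 6.35·15.119798 = 96.010719 m
RSR: p² = 2 + d² − 2cos(α−β) + 2d(sin β − sin α) = 16.354108; p = √p² = 4.044021; φ = atan2(cos α − cos β, d − sin α + sin β) = 0.376987 rad; t = (α − φ) mod 2π = 0.606458 rad, q = (φ − β) mod 2π = 3.154726 rad → L = 6.35·(0.606458 + 4.044021 + 3.154726) = 6.35·7.805206 = 49.563057 m
LSR: p² = d² − 2 + 2cos(α−β) + 2d(sin α + sin β) = 25.573846; p = √p² = 5.057059; φ = atan2(−cos α − cos β, d + sin α + sin β) − atan2(−2, p) = 0.446612 rad; t = (φ − α) mod 2π = 5.746351 rad, q = (φ − β) mod 2π = 3.224351 rad → L = 6.35·(5.746351 + 5.057059 + 3.224351) = 6.35·14.027761 = 89.076283 m
RSL: p² = d² − 2 + 2cos(α−β) − 2d(sin α + sin β) = 16.141666; p = √p² = 4.017669; φ = atan2(cos α + cos β, d − sin α − sin β) − atan2(2, p) = -0.546743 rad; t = (α − φ) mod 2π = 1.530189 rad, q = (β − φ) mod 2π = 4.052190 rad → L = 6.35·(1.530189 + 4.017669 + 4.052190) = 6.35·9.600049 = 60.960308 m
RLR: c = (6 − d² + 2cos(α−β) + 2d(sin α − sin β))/8 = -1.044263, |c| > 1 → infeasible
LRL: c = (6 − d² + 2cos(α−β) − 2d(sin α − sin β))/8 = -3.984291, |c| > 1 → infeasible
Shortest: RSR with L = 49.563057 m ≈ 49.5631 m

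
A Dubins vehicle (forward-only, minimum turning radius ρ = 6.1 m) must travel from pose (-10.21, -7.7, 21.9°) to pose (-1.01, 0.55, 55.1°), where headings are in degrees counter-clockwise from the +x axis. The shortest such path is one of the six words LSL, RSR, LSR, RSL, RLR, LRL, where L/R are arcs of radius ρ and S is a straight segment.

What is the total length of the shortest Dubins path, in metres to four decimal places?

12.4150 m

Let ψ = atan2(Δy, Δx) = atan2(8.25, 9.20) = 41.8838° be the start→goal bearing.
Normalize: d = |goal − start| / ρ = 12.357285/6.1 = 2.025784, α = (θ_start − ψ) mod 360° = 340.0162° = 5.934402 rad, β = (θ_goal − ψ) mod 360° = 13.2162° = 0.230666 rad.
Common terms: sin α = -0.341755, cos α = 0.939789, sin β = 0.228626, cos β = 0.973514, cos(α−β) = 0.836764, d² = 4.103803. Work in radians in the unit-radius frame; every candidate has L = ρ·(t + p + q).
LSL: p² = 2 + d² − 2cos(α−β) + 2d(sin α − sin β) = 2.119338; p = √p² = 1.455795; φ = atan2(cos β − cos α, d + sin α − sin β) = 0.023168 rad; t = (φ − α) mod 2π = 0.371952 rad, q = (β − φ) mod 2π = 0.207498 rad → L = 6.1·(0.371952 + 1.455795 + 0.207498) = 6.1·2.035244 = 12.414988 m
RSR: p² = 2 + d² − 2cos(α−β) + 2d(sin β − sin α) = 6.741210; p = √p² = 2.596384; φ = atan2(cos α − cos β, d − sin α + sin β) = -0.012990 rad; t = (α − φ) mod 2π = 5.947391 rad, q = (φ − β) mod 2π = 6.039530 rad → L = 6.1·(5.947391 + 2.596384 + 6.039530) = 6.1·14.583305 = 88.958163 m
LSR: p² = d² − 2 + 2cos(α−β) + 2d(sin α + sin β) = 3.318981; p = √p² = 1.821807; φ = atan2(−cos α − cos β, d + sin α + sin β) − atan2(−2, p) = 0.046422 rad; t = (φ − α) mod 2π = 0.395206 rad, q = (φ − β) mod 2π = 6.098942 rad → L = 6.1·(0.395206 + 1.821807 + 6.098942) = 6.1·8.315954 = 50.727322 m
RSL: p² = d² − 2 + 2cos(α−β) − 2d(sin α + sin β) = 4.235681; p = √p² = 2.058077; φ = atan2(cos α + cos β, d − sin α − sin β) − atan2(2, p) = -0.041308 rad; t = (α − φ) mod 2π = 5.975710 rad, q = (β − φ) mod 2π = 0.271974 rad → L = 6.1·(5.975710 + 2.058077 + 0.271974) = 6.1·8.305760 = 50.665138 m
RLR: c = (6 − d² + 2cos(α−β) + 2d(sin α − sin β))/8 = 0.157349; p = 2π − arccos c = 4.870394 rad; φ = atan2(cos α − cos β, d − sin α + sin β) = -0.012990 rad; t = (α − φ + p/2) mod 2π = 2.099403 rad, q = (α − β − t + p) mod 2π = 2.191542 rad → L = 6.1·(2.099403 + 4.870394 + 2.191542) = 6.1·9.161339 = 55.884170 m
LRL: c = (6 − d² + 2cos(α−β) − 2d(sin α − sin β))/8 = 0.735083; p = 2π − arccos c = 5.538178 rad; φ = atan2(cos β − cos α, d + sin α − sin β) = 0.023168 rad; t = (φ − α + p/2) mod 2π = 3.141041 rad, q = (β − α − t + p) mod 2π = 2.976586 rad → L = 6.1·(3.141041 + 5.538178 + 2.976586) = 6.1·11.655805 = 71.100409 m
Shortest: LSL with L = 12.414988 m ≈ 12.4150 m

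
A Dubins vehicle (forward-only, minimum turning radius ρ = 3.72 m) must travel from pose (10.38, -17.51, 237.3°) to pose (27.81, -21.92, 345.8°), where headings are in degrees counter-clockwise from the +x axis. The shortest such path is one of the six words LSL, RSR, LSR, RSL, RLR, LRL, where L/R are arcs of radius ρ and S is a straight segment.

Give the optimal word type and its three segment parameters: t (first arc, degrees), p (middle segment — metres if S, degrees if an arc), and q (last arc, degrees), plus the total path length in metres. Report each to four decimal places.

Let ψ = atan2(Δy, Δx) = atan2(-4.41, 17.43) = -14.1986° be the start→goal bearing.
Normalize: d = |goal − start| / ρ = 17.979238/3.72 = 4.833129, α = (θ_start − ψ) mod 360° = 251.4986° = 4.389478 rad, β = (θ_goal − ψ) mod 360° = 359.9986° = 6.283160 rad.
Common terms: sin α = -0.948316, cos α = -0.317329, sin β = -0.000025, cos β = 1.000000, cos(α−β) = -0.317305, d² = 23.359131. Work in radians in the unit-radius frame; every candidate has L = ρ·(t + p + q).
LSL: p² = 2 + d² − 2cos(α−β) + 2d(sin α − sin β) = 16.827322; p = √p² = 4.102112; φ = atan2(cos β − cos α, d + sin α − sin β) = 0.326927 rad; t = (φ − α) mod 2π = 2.220634 rad, q = (β − φ) mod 2π = 5.956233 rad → L = 3.72·(2.220634 + 4.102112 + 5.956233) = 3.72·12.278979 = 45.677803 m
RSR: p² = 2 + d² − 2cos(α−β) + 2d(sin β − sin α) = 35.160159; p = √p² = 5.929600; φ = atan2(cos α − cos β, d − sin α + sin β) = -0.224031 rad; t = (α − φ) mod 2π = 4.613509 rad, q = (φ − β) mod 2π = 6.059180 rad → L = 3.72·(4.613509 + 5.929600 + 6.059180) = 3.72·16.602289 = 61.760514 m
LSR: p² = d² − 2 + 2cos(α−β) + 2d(sin α + sin β) = 11.557615; p = √p² = 3.399649; φ = atan2(−cos α − cos β, d + sin α + sin β) − atan2(−2, p) = 0.357816 rad; t = (φ − α) mod 2π = 2.251523 rad, q = (φ − β) mod 2π = 0.357841 rad → L = 3.72·(2.251523 + 3.399649 + 0.357841) = 3.72·6.009014 = 22.353531 m
RSL: p² = d² − 2 + 2cos(α−β) − 2d(sin α + sin β) = 29.891429; p = √p² = 5.467305; φ = atan2(cos α + cos β, d − sin α − sin β) − atan2(2, p) = -0.233155 rad; t = (α − φ) mod 2π = 4.622633 rad, q = (β − φ) mod 2π = 0.233130 rad → L = 3.72·(4.622633 + 5.467305 + 0.233130) = 3.72·10.323069 = 38.401815 m
RLR: c = (6 − d² + 2cos(α−β) + 2d(sin α − sin β))/8 = -3.395020, |c| > 1 → infeasible
LRL: c = (6 − d² + 2cos(α−β) − 2d(sin α − sin β))/8 = -1.103415, |c| > 1 → infeasible
Shortest: LSR with L = 22.353531 m ≈ 22.3535 m
Convert LSR to answer units (arcs ×180/π): t = 2.251523·180/π = 129.0028°, p = ρ·p = 3.72·3.399649 = 12.6467 m, q = 0.357841·180/π = 20.5028°, L = 22.3535 m.

LSR: t = 129.0028°, p = 12.6467 m, q = 20.5028°, L = 22.3535 m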